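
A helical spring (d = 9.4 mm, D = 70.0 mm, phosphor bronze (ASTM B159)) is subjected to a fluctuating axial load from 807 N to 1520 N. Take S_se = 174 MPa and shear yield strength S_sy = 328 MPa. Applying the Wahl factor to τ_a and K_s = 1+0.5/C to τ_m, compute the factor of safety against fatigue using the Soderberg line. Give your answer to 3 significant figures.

C = D/d = 70.0/9.4 = 7.4468; K_W = (4C−1)/(4C−4)+0.615/C = 1.1989; K_s = 1+0.5/C = 1.0671
F_a = (F_max−F_min)/2 = 356.5 N; F_m = (F_max+F_min)/2 = 1163.5 N
τ_a = K_W·8F_aD/(πd³) = 1.1989 × 76.509 = 91.729 MPa
τ_m = K_s·8F_mD/(πd³) = 1.0671 × 249.7 = 266.47 MPa
Soderberg: 1/n_f = τ_a/S_se + τ_m/S_sy = 91.729/174 + 266.47/328 = 0.52718 + 0.81240 = 1.3396
n_f = 1/1.3396 = 0.7465

0.747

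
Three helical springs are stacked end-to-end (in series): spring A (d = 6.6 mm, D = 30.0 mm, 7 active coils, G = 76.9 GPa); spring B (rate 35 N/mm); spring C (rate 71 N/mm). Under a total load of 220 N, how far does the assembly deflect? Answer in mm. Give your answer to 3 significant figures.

11.7 mm

k_A = Gd⁴/(8D³N_a) = (76.9×10³)(6.6⁴)/(8·30.0³·7) = 96.505 N/mm
Series: 1/k_eq = 1/96.505 + 1/35 + 1/71 = 0.053018; k_eq = 18.861 N/mm
δ = F/k_eq = 220/18.861 = 11.664 mm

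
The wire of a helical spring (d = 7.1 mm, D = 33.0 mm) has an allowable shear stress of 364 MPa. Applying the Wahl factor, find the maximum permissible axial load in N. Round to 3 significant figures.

C = D/d = 33.0/7.1 = 4.6479
K_W = (4C−1)/(4C−4) + 0.615/C = 17.592/14.592 + 0.1323 = 1.3379
τ_max = K·8FD/(πd³) → F_max = τ_allow·πd³/(8DK)
F_max = 364·π·7.1³/(8·33.0·1.3379) = 4.0929e+05/353.21 = 1158.8 N

1160 N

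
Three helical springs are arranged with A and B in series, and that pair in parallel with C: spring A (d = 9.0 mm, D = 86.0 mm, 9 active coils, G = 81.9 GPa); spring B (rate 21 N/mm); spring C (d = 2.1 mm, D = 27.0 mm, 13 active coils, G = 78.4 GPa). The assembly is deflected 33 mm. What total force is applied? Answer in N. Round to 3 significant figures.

k_A = Gd⁴/(8D³N_a) = (81.9×10³)(9.0⁴)/(8·86.0³·9) = 11.733 N/mm
k_C = Gd⁴/(8D³N_a) = (78.4×10³)(2.1⁴)/(8·27.0³·13) = 0.74485 N/mm
Springs A,B series: k_AB = 1/(1/11.733+1/21) = 7.5275 N/mm; parallel with C: k_eq = 7.5275+0.74485 = 8.2724 N/mm
F = k_eq·δ = 8.2724·33 = 272.99 N

273 N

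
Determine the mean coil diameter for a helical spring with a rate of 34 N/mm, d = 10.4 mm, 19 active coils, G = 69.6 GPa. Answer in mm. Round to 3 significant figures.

54.0 mm

D = (Gd⁴/(8N_a·k))^(1/3) = (69.6×10³·10.4⁴/(8·19·34))^(1/3)
  = (157551)^(1/3) = 54.0099 mm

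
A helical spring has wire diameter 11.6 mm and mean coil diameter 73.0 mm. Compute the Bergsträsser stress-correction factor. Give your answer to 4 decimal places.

1.2255

C = D/d = 73.0/11.6 = 6.2931
K_B = (4C+2)/(4C−3) = 27.172/22.172 = 1.2255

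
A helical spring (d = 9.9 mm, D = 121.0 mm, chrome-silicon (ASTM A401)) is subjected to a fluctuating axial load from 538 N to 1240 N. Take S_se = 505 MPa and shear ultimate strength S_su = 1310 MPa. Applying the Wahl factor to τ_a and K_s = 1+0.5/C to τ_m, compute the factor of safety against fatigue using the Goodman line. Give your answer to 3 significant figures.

C = D/d = 121.0/9.9 = 12.2222; K_W = (4C−1)/(4C−4)+0.615/C = 1.1171; K_s = 1+0.5/C = 1.0409
F_a = (F_max−F_min)/2 = 351 N; F_m = (F_max+F_min)/2 = 889 N
τ_a = K_W·8F_aD/(πd³) = 1.1171 × 111.46 = 124.52 MPa
τ_m = K_s·8F_mD/(πd³) = 1.0409 × 282.31 = 293.86 MPa
Goodman: 1/n_f = τ_a/S_se + τ_m/S_su = 124.52/505 + 293.86/1310 = 0.24657 + 0.22432 = 0.47089
n_f = 1/0.47089 = 2.124

2.12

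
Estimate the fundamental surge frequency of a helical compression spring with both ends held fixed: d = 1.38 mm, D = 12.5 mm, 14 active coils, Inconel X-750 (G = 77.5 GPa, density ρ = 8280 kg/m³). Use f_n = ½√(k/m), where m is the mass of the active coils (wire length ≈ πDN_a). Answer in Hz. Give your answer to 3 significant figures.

k = Gd⁴/(8D³N_a) = (77.5×10³)(1.38⁴)/(8·12.5³·14) = 1.2849 N/mm = 1284.9 N/m
Wire length L = πDN_a = π·12.5·14 = 549.78 mm
m = ρ·(πd²/4)·L = 8280 × 1.4957×10⁻⁶ m² × 0.54978 m = 0.0068087 kg
f_n = ½√(k/m) = 0.5·√(1284.9/0.0068087) = 0.5·√(1.8871e+05) = 217.21 Hz

217 Hz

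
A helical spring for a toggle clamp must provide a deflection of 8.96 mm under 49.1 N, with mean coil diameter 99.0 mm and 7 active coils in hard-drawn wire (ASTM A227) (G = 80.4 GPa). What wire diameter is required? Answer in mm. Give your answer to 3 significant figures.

7.80 mm

Required rate k = F/δ = 49.1/8.96 = 5.4799 N/mm
d = (8D³N_a·k / G)^(1/4) = (8·99.0³·7·5.4799 / (80.4×10³))^0.25
  = (3703.5)^0.25 = 7.8010 mm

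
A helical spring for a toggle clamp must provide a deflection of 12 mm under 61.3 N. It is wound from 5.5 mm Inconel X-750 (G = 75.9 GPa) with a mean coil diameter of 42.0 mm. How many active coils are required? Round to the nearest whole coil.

Required rate k = F/δ = 61.3/12 = 5.1083 N/mm
N_a = Gd⁴/(8D³k) = (75.9×10³ × 5.5⁴)/(8 × 42.0³ × 5.1083)
    = 6.94532e+07 / 3.02773e+06 = 22.94 → 23 coils

23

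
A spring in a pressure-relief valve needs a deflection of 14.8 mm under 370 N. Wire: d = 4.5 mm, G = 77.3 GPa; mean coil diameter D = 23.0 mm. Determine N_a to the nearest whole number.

Required rate k = F/δ = 370/14.8 = 25 N/mm
N_a = Gd⁴/(8D³k) = (77.3×10³ × 4.5⁴)/(8 × 23.0³ × 25)
    = 3.16978e+07 / 2.4334e+06 = 13.03 → 13 coils

13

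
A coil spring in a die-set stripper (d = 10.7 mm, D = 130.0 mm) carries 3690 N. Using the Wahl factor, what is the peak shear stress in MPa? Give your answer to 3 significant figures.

Spring index C = D/d = 130.0/10.7 = 12.1495
K_W = (4C−1)/(4C−4) + 0.615/C = 47.598/44.598 + 0.0506 = 1.1179
τ₀ = 8FD/(πd³) = 8·3690·130.0/(π·10.7³) = 3.8376e+06/3848.6 = 997.15 MPa
τ_max = K·τ₀ = 1.1179 × 997.15 = 1114.7 MPa

1110 MPa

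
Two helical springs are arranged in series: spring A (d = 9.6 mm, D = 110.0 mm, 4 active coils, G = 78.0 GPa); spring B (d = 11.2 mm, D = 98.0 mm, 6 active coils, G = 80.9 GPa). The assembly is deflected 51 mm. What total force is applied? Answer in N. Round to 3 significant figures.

k_A = Gd⁴/(8D³N_a) = (78.0×10³)(9.6⁴)/(8·110.0³·4) = 15.554 N/mm
k_B = Gd⁴/(8D³N_a) = (80.9×10³)(11.2⁴)/(8·98.0³·6) = 28.177 N/mm
Series: 1/k_eq = 1/15.554 + 1/28.177 = 0.09978; k_eq = 10.022 N/mm
F = k_eq·δ = 10.022·51 = 511.12 N

511 N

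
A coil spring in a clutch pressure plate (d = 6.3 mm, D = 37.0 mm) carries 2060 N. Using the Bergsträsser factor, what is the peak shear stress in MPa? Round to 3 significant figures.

Spring index C = D/d = 37.0/6.3 = 5.8730
K_B = (4C+2)/(4C−3) = 25.492/20.492 = 1.2440
τ₀ = 8FD/(πd³) = 8·2060·37.0/(π·6.3³) = 609760/785.55 = 776.22 MPa
τ_max = K·τ₀ = 1.2440 × 776.22 = 965.62 MPa

966 MPa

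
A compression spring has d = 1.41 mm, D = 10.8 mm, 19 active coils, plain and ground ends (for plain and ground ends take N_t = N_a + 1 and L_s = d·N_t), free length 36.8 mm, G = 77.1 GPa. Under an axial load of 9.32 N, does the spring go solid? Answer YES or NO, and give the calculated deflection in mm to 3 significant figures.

NO, δ = 5.86 mm

k = Gd⁴/(8D³N_a) = (77.1×10³)(1.41⁴)/(8·10.8³·19) = 1.5915 N/mm
N_t = 20; L_s = 1.41·20 = 28.2 mm; δ_solid = L₀ − L_s = 36.8 − 28.2 = 8.6 mm
δ = F/k = 9.32/1.5915 = 5.856 mm
δ < δ_solid → spring does not go solid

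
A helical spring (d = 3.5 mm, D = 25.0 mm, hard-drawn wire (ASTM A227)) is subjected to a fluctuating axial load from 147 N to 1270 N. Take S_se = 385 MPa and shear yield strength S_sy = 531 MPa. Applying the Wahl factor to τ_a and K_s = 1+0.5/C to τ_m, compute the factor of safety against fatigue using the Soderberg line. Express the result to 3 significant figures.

0.211

C = D/d = 25.0/3.5 = 7.1429; K_W = (4C−1)/(4C−4)+0.615/C = 1.2082; K_s = 1+0.5/C = 1.0700
F_a = (F_max−F_min)/2 = 561.5 N; F_m = (F_max+F_min)/2 = 708.5 N
τ_a = K_W·8F_aD/(πd³) = 1.2082 × 833.73 = 1007.3 MPa
τ_m = K_s·8F_mD/(πd³) = 1.0700 × 1052 = 1125.6 MPa
Soderberg: 1/n_f = τ_a/S_se + τ_m/S_sy = 1007.3/385 + 1125.6/531 = 2.61638 + 2.11985 = 4.7362
n_f = 1/4.7362 = 0.2111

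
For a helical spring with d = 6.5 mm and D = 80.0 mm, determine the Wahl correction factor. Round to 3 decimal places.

1.116

C = D/d = 80.0/6.5 = 12.3077
K_W = (4C−1)/(4C−4) + 0.615/C = 48.231/45.231 + 0.0500 = 1.1163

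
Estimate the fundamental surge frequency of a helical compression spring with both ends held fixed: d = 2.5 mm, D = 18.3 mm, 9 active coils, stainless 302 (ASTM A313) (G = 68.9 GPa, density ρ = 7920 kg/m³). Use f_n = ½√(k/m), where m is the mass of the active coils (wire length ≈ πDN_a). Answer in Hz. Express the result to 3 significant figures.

275 Hz

k = Gd⁴/(8D³N_a) = (68.9×10³)(2.5⁴)/(8·18.3³·9) = 6.0995 N/mm = 6099.5 N/m
Wire length L = πDN_a = π·18.3·9 = 517.42 mm
m = ρ·(πd²/4)·L = 7920 × 4.9087×10⁻⁶ m² × 0.51742 m = 0.020116 kg
f_n = ½√(k/m) = 0.5·√(6099.5/0.020116) = 0.5·√(3.0322e+05) = 275.33 Hz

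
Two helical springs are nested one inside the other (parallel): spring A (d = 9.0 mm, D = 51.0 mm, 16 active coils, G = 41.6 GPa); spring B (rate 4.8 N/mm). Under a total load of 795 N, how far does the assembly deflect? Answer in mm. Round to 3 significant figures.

38.1 mm

k_A = Gd⁴/(8D³N_a) = (41.6×10³)(9.0⁴)/(8·51.0³·16) = 16.075 N/mm
Parallel: k_eq = 16.075 + 4.8 = 20.875 N/mm
δ = F/k_eq = 795/20.875 = 38.084 mm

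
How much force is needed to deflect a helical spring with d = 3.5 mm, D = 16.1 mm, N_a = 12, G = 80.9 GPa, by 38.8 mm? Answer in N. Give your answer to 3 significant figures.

1180 N

k = Gd⁴/(8D³N_a) = (80.9×10³)(3.5⁴)/(8·16.1³·12) = 30.302 N/mm
F = k·δ = 30.302 × 38.8 = 1175.7 N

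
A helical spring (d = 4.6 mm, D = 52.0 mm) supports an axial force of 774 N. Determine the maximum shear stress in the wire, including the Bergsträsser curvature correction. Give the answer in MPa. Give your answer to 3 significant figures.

Spring index C = D/d = 52.0/4.6 = 11.3043
K_B = (4C+2)/(4C−3) = 47.217/42.217 = 1.1184
τ₀ = 8FD/(πd³) = 8·774·52.0/(π·4.6³) = 321984/305.79 = 1053 MPa
τ_max = K·τ₀ = 1.1184 × 1053 = 1177.7 MPa

1180 MPa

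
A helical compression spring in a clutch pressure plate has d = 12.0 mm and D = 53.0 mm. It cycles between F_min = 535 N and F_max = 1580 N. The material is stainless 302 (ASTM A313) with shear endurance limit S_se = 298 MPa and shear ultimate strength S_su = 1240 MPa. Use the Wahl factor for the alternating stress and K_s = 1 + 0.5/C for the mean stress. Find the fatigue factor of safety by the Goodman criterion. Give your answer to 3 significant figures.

C = D/d = 53.0/12.0 = 4.4167; K_W = (4C−1)/(4C−4)+0.615/C = 1.3588; K_s = 1+0.5/C = 1.1132
F_a = (F_max−F_min)/2 = 522.5 N; F_m = (F_max+F_min)/2 = 1057.5 N
τ_a = K_W·8F_aD/(πd³) = 1.3588 × 40.809 = 55.45 MPa
τ_m = K_s·8F_mD/(πd³) = 1.1132 × 82.595 = 91.945 MPa
Goodman: 1/n_f = τ_a/S_se + τ_m/S_su = 55.45/298 + 91.945/1240 = 0.18607 + 0.07415 = 0.26022
n_f = 1/0.26022 = 3.843

3.84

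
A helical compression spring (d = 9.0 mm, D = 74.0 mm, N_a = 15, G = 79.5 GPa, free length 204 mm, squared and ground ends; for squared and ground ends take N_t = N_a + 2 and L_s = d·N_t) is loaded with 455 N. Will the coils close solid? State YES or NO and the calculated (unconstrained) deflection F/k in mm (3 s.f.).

NO, δ = 42.4 mm

k = Gd⁴/(8D³N_a) = (79.5×10³)(9.0⁴)/(8·74.0³·15) = 10.727 N/mm
N_t = 17; L_s = 9.0·17 = 153 mm; δ_solid = L₀ − L_s = 204 − 153 = 51 mm
δ = F/k = 455/10.727 = 42.418 mm
δ < δ_solid → spring does not go solid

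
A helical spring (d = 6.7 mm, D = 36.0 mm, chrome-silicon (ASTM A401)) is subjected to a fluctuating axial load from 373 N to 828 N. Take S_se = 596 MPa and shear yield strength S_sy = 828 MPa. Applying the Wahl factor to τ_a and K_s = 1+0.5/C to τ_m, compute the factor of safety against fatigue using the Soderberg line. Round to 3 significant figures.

2.56

C = D/d = 36.0/6.7 = 5.3731; K_W = (4C−1)/(4C−4)+0.615/C = 1.2860; K_s = 1+0.5/C = 1.0931
F_a = (F_max−F_min)/2 = 227.5 N; F_m = (F_max+F_min)/2 = 600.5 N
τ_a = K_W·8F_aD/(πd³) = 1.2860 × 69.343 = 89.172 MPa
τ_m = K_s·8F_mD/(πd³) = 1.0931 × 183.03 = 200.07 MPa
Soderberg: 1/n_f = τ_a/S_se + τ_m/S_sy = 89.172/596 + 200.07/828 = 0.14962 + 0.24163 = 0.39124
n_f = 1/0.39124 = 2.556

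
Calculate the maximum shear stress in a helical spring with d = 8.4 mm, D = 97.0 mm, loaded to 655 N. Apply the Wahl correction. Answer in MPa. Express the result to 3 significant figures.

Spring index C = D/d = 97.0/8.4 = 11.5476
K_W = (4C−1)/(4C−4) + 0.615/C = 45.190/42.190 + 0.0533 = 1.1244
τ₀ = 8FD/(πd³) = 8·655·97.0/(π·8.4³) = 508280/1862 = 272.97 MPa
τ_max = K·τ₀ = 1.1244 × 272.97 = 306.92 MPa

307 MPa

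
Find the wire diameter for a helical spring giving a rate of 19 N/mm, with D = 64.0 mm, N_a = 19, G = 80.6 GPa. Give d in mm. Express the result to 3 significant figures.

9.84 mm

d = (8D³N_a·k / G)^(1/4) = (8·64.0³·19·19 / (80.6×10³))^0.25
  = (9393)^0.25 = 9.8447 mm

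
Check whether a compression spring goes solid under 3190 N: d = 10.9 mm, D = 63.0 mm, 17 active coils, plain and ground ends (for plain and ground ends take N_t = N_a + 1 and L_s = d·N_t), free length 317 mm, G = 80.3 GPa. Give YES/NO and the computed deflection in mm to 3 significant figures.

k = Gd⁴/(8D³N_a) = (80.3×10³)(10.9⁴)/(8·63.0³·17) = 33.332 N/mm
N_t = 18; L_s = 10.9·18 = 196.2 mm; δ_solid = L₀ − L_s = 317 − 196.2 = 120.8 mm
δ = F/k = 3190/33.332 = 95.704 mm
δ < δ_solid → spring does not go solid

NO, δ = 95.7 mm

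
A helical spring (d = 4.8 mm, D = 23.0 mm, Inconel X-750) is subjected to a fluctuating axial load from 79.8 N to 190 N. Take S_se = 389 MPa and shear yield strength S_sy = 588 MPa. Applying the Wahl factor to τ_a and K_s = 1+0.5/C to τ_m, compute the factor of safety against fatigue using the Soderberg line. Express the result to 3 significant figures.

4.28

C = D/d = 23.0/4.8 = 4.7917; K_W = (4C−1)/(4C−4)+0.615/C = 1.3262; K_s = 1+0.5/C = 1.1043
F_a = (F_max−F_min)/2 = 55.1 N; F_m = (F_max+F_min)/2 = 134.9 N
τ_a = K_W·8F_aD/(πd³) = 1.3262 × 29.181 = 38.698 MPa
τ_m = K_s·8F_mD/(πd³) = 1.1043 × 71.442 = 78.897 MPa
Soderberg: 1/n_f = τ_a/S_se + τ_m/S_sy = 38.698/389 + 78.897/588 = 0.09948 + 0.13418 = 0.23366
n_f = 1/0.23366 = 4.28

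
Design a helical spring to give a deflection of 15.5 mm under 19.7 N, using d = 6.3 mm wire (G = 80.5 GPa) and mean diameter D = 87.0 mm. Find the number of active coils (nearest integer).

19

Required rate k = F/δ = 19.7/15.5 = 1.271 N/mm
N_a = Gd⁴/(8D³k) = (80.5×10³ × 6.3⁴)/(8 × 87.0³ × 1.271)
    = 1.26811e+08 / 6.69549e+06 = 18.94 → 19 coils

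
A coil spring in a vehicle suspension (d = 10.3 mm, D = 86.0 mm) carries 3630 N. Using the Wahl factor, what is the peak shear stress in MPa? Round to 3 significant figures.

855 MPa

Spring index C = D/d = 86.0/10.3 = 8.3495
K_W = (4C−1)/(4C−4) + 0.615/C = 32.398/29.398 + 0.0737 = 1.1757
τ₀ = 8FD/(πd³) = 8·3630·86.0/(π·10.3³) = 2.49744e+06/3432.9 = 727.5 MPa
τ_max = K·τ₀ = 1.1757 × 727.5 = 855.33 MPa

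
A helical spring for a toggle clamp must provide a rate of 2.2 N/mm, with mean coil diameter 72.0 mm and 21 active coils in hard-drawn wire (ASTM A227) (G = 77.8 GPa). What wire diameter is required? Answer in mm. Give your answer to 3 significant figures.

6.49 mm

d = (8D³N_a·k / G)^(1/4) = (8·72.0³·21·2.2 / (77.8×10³))^0.25
  = (1773.2)^0.25 = 6.4891 mm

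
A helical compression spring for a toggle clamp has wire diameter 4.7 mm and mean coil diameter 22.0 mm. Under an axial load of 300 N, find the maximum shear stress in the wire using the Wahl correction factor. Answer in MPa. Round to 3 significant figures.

216 MPa

Spring index C = D/d = 22.0/4.7 = 4.6809
K_W = (4C−1)/(4C−4) + 0.615/C = 17.723/14.723 + 0.1314 = 1.3351
τ₀ = 8FD/(πd³) = 8·300·22.0/(π·4.7³) = 52800/326.17 = 161.88 MPa
τ_max = K·τ₀ = 1.3351 × 161.88 = 216.13 MPa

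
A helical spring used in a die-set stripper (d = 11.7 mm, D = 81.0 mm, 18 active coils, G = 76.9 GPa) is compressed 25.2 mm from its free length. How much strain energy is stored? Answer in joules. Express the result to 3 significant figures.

5.98 J

k = Gd⁴/(8D³N_a) = (76.9×10³)(11.7⁴)/(8·81.0³·18) = 18.83 N/mm
U = ½kδ² = 0.5 × 18.83 × 25.2² = 5978.9 N·mm = 5.9789 J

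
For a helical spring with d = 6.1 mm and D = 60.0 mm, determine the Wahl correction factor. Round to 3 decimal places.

1.147

C = D/d = 60.0/6.1 = 9.8361
K_W = (4C−1)/(4C−4) + 0.615/C = 38.344/35.344 + 0.0625 = 1.1474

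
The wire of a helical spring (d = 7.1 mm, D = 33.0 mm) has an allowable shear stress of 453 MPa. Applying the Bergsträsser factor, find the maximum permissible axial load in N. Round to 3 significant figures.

1460 N

C = D/d = 33.0/7.1 = 4.6479
K_B = (4C+2)/(4C−3) = 20.592/15.592 = 1.3207
τ_max = K·8FD/(πd³) → F_max = τ_allow·πd³/(8DK)
F_max = 453·π·7.1³/(8·33.0·1.3207) = 5.0936e+05/348.66 = 1460.9 N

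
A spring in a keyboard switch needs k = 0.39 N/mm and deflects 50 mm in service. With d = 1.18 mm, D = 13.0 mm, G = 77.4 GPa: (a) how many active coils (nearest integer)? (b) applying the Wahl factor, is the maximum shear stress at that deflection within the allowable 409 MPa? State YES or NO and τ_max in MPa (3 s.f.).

(a) 22 coils; (b) NO, τ_max = 442 MPa

N_a = Gd⁴/(8D³k) = (77.4×10³)(1.18⁴)/(8·13.0³·0.39) = 21.89 → N_a = 22
Actual rate k = Gd⁴/(8D³·22) = 0.38808 N/mm
Working load F = kδ = 0.38808·50 = 19.404 N
C = 13.0/1.18 = 11.0169; K_W = (4C−1)/(4C−4)+0.615/C = 1.1307
τ_max = K_W·8FD/(πd³) = 1.1307·390.96 = 442.06 MPa
τ_max > 409 MPa → exceeds allowable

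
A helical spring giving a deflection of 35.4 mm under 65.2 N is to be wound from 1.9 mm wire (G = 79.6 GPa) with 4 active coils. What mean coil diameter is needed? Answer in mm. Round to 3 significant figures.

26.0 mm

Required rate k = F/δ = 65.2/35.4 = 1.8418 N/mm
D = (Gd⁴/(8N_a·k))^(1/3) = (79.6×10³·1.9⁴/(8·4·1.8418))^(1/3)
  = (17600.8)^(1/3) = 26.0122 mm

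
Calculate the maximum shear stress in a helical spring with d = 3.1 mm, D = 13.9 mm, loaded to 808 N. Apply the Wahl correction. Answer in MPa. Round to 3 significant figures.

Spring index C = D/d = 13.9/3.1 = 4.4839
K_W = (4C−1)/(4C−4) + 0.615/C = 16.935/13.935 + 0.1372 = 1.3524
τ₀ = 8FD/(πd³) = 8·808·13.9/(π·3.1³) = 89849.6/93.591 = 960.02 MPa
τ_max = K·τ₀ = 1.3524 × 960.02 = 1298.4 MPa

1300 MPa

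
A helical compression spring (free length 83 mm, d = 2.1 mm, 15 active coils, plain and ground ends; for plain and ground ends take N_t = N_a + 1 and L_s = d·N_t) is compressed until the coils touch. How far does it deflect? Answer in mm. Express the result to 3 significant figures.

N_t = 16; L_s = 2.1·16 = 33.6 mm
δ_solid = L₀ − L_s = 83 − 33.6 = 49.4 mm

49.4 mm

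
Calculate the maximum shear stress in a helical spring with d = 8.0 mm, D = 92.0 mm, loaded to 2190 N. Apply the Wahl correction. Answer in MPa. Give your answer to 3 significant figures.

1130 MPa

Spring index C = D/d = 92.0/8.0 = 11.5000
K_W = (4C−1)/(4C−4) + 0.615/C = 45.000/42.000 + 0.0535 = 1.1249
τ₀ = 8FD/(πd³) = 8·2190·92.0/(π·8.0³) = 1.61184e+06/1608.5 = 1002.1 MPa
τ_max = K·τ₀ = 1.1249 × 1002.1 = 1127.2 MPa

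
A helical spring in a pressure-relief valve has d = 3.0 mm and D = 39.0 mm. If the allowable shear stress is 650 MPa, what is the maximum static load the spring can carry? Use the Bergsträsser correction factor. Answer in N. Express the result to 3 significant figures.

C = D/d = 39.0/3.0 = 13.0000
K_B = (4C+2)/(4C−3) = 54.000/49.000 = 1.1020
τ_max = K·8FD/(πd³) → F_max = τ_allow·πd³/(8DK)
F_max = 650·π·3.0³/(8·39.0·1.1020) = 55135/343.84 = 160.35 N

160 N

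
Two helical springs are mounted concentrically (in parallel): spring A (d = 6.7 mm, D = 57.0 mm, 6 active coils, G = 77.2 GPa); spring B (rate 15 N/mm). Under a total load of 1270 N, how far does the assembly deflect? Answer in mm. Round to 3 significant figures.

39.1 mm

k_A = Gd⁴/(8D³N_a) = (77.2×10³)(6.7⁴)/(8·57.0³·6) = 17.501 N/mm
Parallel: k_eq = 17.501 + 15 = 32.501 N/mm
δ = F/k_eq = 1270/32.501 = 39.076 mm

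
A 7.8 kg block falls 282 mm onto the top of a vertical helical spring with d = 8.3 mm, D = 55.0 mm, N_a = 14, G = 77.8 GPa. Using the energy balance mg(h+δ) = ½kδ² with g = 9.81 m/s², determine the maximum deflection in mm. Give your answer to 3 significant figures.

50.7 mm

k = Gd⁴/(8D³N_a) = (77.8×10³)(8.3⁴)/(8·55.0³·14) = 19.815 N/mm
W = mg = 7.8 × 9.81 = 76.518 N
½kδ² − Wδ − Wh = 0 → δ = (W + √(W² + 2kWh))/k
δ = (76.518 + √(5855 + 855123))/19.815 = (76.518 + 927.89)/19.815 = 50.69 mm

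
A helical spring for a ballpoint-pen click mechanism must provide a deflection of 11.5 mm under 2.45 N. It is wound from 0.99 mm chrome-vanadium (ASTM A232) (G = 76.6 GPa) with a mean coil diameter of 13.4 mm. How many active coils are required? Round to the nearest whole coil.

18

Required rate k = F/δ = 2.45/11.5 = 0.21304 N/mm
N_a = Gd⁴/(8D³k) = (76.6×10³ × 0.99⁴)/(8 × 13.4³ × 0.21304)
    = 73581.7 / 4100.84 = 17.94 → 18 coils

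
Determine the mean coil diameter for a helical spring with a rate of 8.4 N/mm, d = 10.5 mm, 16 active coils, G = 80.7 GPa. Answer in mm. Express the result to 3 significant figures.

D = (Gd⁴/(8N_a·k))^(1/3) = (80.7×10³·10.5⁴/(8·16·8.4))^(1/3)
  = (912308)^(1/3) = 96.9871 mm

97.0 mm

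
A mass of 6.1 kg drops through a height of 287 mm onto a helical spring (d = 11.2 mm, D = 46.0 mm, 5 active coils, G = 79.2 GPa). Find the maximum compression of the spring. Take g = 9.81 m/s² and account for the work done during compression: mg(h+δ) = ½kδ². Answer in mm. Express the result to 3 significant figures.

k = Gd⁴/(8D³N_a) = (79.2×10³)(11.2⁴)/(8·46.0³·5) = 320.08 N/mm
W = mg = 6.1 × 9.81 = 59.841 N
½kδ² − Wδ − Wh = 0 → δ = (W + √(W² + 2kWh))/k
δ = (59.841 + √(3580.9 + 1.09945e+07))/320.08 = (59.841 + 3316.3)/320.08 = 10.548 mm

10.5 mm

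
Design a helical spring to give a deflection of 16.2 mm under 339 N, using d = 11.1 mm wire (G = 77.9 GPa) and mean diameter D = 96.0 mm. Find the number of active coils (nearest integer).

Required rate k = F/δ = 339/16.2 = 20.926 N/mm
N_a = Gd⁴/(8D³k) = (77.9×10³ × 11.1⁴)/(8 × 96.0³ × 20.926)
    = 1.18258e+09 / 1.48111e+08 = 7.984 → 8 coils

8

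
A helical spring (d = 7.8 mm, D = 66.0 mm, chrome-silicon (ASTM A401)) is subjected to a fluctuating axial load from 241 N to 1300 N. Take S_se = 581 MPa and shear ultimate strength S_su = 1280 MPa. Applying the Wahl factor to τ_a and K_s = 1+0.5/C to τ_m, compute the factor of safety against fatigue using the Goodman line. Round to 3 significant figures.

1.65

C = D/d = 66.0/7.8 = 8.4615; K_W = (4C−1)/(4C−4)+0.615/C = 1.1732; K_s = 1+0.5/C = 1.0591
F_a = (F_max−F_min)/2 = 529.5 N; F_m = (F_max+F_min)/2 = 770.5 N
τ_a = K_W·8F_aD/(πd³) = 1.1732 × 187.53 = 220.01 MPa
τ_m = K_s·8F_mD/(πd³) = 1.0591 × 272.88 = 289.01 MPa
Goodman: 1/n_f = τ_a/S_se + τ_m/S_su = 220.01/581 + 289.01/1280 = 0.37867 + 0.22579 = 0.60446
n_f = 1/0.60446 = 1.654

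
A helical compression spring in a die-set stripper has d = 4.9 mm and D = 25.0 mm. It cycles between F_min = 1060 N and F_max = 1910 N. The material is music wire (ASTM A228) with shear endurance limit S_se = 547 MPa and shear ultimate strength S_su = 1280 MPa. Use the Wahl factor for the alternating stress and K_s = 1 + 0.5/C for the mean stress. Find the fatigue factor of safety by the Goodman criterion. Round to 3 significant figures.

0.808

C = D/d = 25.0/4.9 = 5.1020; K_W = (4C−1)/(4C−4)+0.615/C = 1.3034; K_s = 1+0.5/C = 1.0980
F_a = (F_max−F_min)/2 = 425 N; F_m = (F_max+F_min)/2 = 1485 N
τ_a = K_W·8F_aD/(πd³) = 1.3034 × 229.98 = 299.74 MPa
τ_m = K_s·8F_mD/(πd³) = 1.0980 × 803.56 = 882.31 MPa
Goodman: 1/n_f = τ_a/S_se + τ_m/S_su = 299.74/547 + 882.31/1280 = 0.54798 + 0.68930 = 1.2373
n_f = 1/1.2373 = 0.8082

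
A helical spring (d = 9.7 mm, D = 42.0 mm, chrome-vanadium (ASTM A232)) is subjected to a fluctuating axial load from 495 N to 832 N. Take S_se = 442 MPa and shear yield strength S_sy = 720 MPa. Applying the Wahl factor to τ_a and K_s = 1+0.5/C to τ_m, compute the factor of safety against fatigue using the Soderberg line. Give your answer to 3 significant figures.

5.51

C = D/d = 42.0/9.7 = 4.3299; K_W = (4C−1)/(4C−4)+0.615/C = 1.3673; K_s = 1+0.5/C = 1.1155
F_a = (F_max−F_min)/2 = 168.5 N; F_m = (F_max+F_min)/2 = 663.5 N
τ_a = K_W·8F_aD/(πd³) = 1.3673 × 19.746 = 26.998 MPa
τ_m = K_s·8F_mD/(πd³) = 1.1155 × 77.753 = 86.731 MPa
Soderberg: 1/n_f = τ_a/S_se + τ_m/S_sy = 26.998/442 + 86.731/720 = 0.06108 + 0.12046 = 0.18154
n_f = 1/0.18154 = 5.508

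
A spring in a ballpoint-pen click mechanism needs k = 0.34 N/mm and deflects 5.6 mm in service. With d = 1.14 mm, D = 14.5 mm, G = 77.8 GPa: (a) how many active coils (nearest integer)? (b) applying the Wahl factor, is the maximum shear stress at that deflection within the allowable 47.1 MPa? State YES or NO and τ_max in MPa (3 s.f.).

N_a = Gd⁴/(8D³k) = (77.8×10³)(1.14⁴)/(8·14.5³·0.34) = 15.85 → N_a = 16
Actual rate k = Gd⁴/(8D³·16) = 0.33673 N/mm
Working load F = kδ = 0.33673·5.6 = 1.8857 N
C = 14.5/1.14 = 12.7193; K_W = (4C−1)/(4C−4)+0.615/C = 1.1123
τ_max = K_W·8FD/(πd³) = 1.1123·46.997 = 52.277 MPa
τ_max > 47.1 MPa → exceeds allowable

(a) 16 coils; (b) NO, τ_max = 52.3 MPa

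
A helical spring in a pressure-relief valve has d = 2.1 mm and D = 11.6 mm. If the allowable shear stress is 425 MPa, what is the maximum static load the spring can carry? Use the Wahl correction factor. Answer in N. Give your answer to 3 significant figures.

C = D/d = 11.6/2.1 = 5.5238
K_W = (4C−1)/(4C−4) + 0.615/C = 21.095/18.095 + 0.1113 = 1.2771
τ_max = K·8FD/(πd³) → F_max = τ_allow·πd³/(8DK)
F_max = 425·π·2.1³/(8·11.6·1.2771) = 12365/118.52 = 104.33 N

104 N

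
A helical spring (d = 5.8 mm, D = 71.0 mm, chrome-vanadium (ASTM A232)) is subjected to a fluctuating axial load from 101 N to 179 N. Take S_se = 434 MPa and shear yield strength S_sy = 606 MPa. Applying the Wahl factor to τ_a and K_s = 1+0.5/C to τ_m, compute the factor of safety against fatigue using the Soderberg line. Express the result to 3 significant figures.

3.17

C = D/d = 71.0/5.8 = 12.2414; K_W = (4C−1)/(4C−4)+0.615/C = 1.1170; K_s = 1+0.5/C = 1.0408
F_a = (F_max−F_min)/2 = 39 N; F_m = (F_max+F_min)/2 = 140 N
τ_a = K_W·8F_aD/(πd³) = 1.1170 × 36.139 = 40.366 MPa
τ_m = K_s·8F_mD/(πd³) = 1.0408 × 129.73 = 135.03 MPa
Soderberg: 1/n_f = τ_a/S_se + τ_m/S_sy = 40.366/434 + 135.03/606 = 0.09301 + 0.22282 = 0.31583
n_f = 1/0.31583 = 3.166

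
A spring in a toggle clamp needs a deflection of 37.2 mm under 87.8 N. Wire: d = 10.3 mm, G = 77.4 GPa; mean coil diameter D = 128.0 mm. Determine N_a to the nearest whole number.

22

Required rate k = F/δ = 87.8/37.2 = 2.3602 N/mm
N_a = Gd⁴/(8D³k) = (77.4×10³ × 10.3⁴)/(8 × 128.0³ × 2.3602)
    = 8.71144e+08 / 3.95978e+07 = 22 → 22 coils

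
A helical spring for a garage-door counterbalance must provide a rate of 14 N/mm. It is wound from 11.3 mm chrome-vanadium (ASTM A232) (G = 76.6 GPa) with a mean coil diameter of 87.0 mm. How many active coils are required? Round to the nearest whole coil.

N_a = Gd⁴/(8D³k) = (76.6×10³ × 11.3⁴)/(8 × 87.0³ × 14)
    = 1.24894e+09 / 7.37523e+07 = 16.93 → 17 coils

17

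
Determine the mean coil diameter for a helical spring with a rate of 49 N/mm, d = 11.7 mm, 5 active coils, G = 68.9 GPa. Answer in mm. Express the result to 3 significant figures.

D = (Gd⁴/(8N_a·k))^(1/3) = (68.9×10³·11.7⁴/(8·5·49))^(1/3)
  = (658729)^(1/3) = 87.0099 mm

87.0 mm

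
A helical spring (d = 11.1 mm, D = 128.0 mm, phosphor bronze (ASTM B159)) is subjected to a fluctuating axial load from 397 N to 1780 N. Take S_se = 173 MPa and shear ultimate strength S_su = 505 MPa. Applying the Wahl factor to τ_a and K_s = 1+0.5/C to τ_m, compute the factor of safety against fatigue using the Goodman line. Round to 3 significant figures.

0.622

C = D/d = 128.0/11.1 = 11.5315; K_W = (4C−1)/(4C−4)+0.615/C = 1.1245; K_s = 1+0.5/C = 1.0434
F_a = (F_max−F_min)/2 = 691.5 N; F_m = (F_max+F_min)/2 = 1088.5 N
τ_a = K_W·8F_aD/(πd³) = 1.1245 × 164.81 = 185.33 MPa
τ_m = K_s·8F_mD/(πd³) = 1.0434 × 259.42 = 270.67 MPa
Goodman: 1/n_f = τ_a/S_se + τ_m/S_su = 185.33/173 + 270.67/505 = 1.07128 + 0.53598 = 1.6073
n_f = 1/1.6073 = 0.6222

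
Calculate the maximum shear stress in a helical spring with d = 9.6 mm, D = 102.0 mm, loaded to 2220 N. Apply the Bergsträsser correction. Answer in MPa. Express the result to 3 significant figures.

734 MPa

Spring index C = D/d = 102.0/9.6 = 10.6250
K_B = (4C+2)/(4C−3) = 44.500/39.500 = 1.1266
τ₀ = 8FD/(πd³) = 8·2220·102.0/(π·9.6³) = 1.81152e+06/2779.5 = 651.75 MPa
τ_max = K·τ₀ = 1.1266 × 651.75 = 734.25 MPa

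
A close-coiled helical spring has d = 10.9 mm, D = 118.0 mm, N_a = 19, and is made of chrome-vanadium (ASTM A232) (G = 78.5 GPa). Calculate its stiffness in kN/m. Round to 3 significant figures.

4.44 kN/m

k = Gd⁴/(8D³N_a) = (78.5×10³ × 10.9⁴) / (8 × 118.0³ × 19)
  = 1.10809e+09 / 2.49741e+08 = 4.437 N/mm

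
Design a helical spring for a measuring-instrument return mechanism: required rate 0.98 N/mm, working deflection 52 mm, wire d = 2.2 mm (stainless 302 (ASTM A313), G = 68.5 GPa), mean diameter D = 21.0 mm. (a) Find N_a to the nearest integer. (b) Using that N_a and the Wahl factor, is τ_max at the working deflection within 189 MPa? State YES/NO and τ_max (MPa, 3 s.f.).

N_a = Gd⁴/(8D³k) = (68.5×10³)(2.2⁴)/(8·21.0³·0.98) = 22.1 → N_a = 22
Actual rate k = Gd⁴/(8D³·22) = 0.98449 N/mm
Working load F = kδ = 0.98449·52 = 51.193 N
C = 21.0/2.2 = 9.5455; K_W = (4C−1)/(4C−4)+0.615/C = 1.1522
τ_max = K_W·8FD/(πd³) = 1.1522·257.1 = 296.23 MPa
τ_max > 189 MPa → exceeds allowable

(a) 22 coils; (b) NO, τ_max = 296 MPa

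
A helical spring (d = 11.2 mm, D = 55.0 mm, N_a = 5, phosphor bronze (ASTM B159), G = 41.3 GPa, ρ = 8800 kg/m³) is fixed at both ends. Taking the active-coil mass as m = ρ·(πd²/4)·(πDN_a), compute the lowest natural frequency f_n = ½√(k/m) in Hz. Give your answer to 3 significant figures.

k = Gd⁴/(8D³N_a) = (41.3×10³)(11.2⁴)/(8·55.0³·5) = 97.65 N/mm = 97650 N/m
Wire length L = πDN_a = π·55.0·5 = 863.94 mm
m = ρ·(πd²/4)·L = 8800 × 98.52×10⁻⁶ m² × 0.86394 m = 0.74902 kg
f_n = ½√(k/m) = 0.5·√(97650/0.74902) = 0.5·√(1.3037e+05) = 180.54 Hz

181 Hz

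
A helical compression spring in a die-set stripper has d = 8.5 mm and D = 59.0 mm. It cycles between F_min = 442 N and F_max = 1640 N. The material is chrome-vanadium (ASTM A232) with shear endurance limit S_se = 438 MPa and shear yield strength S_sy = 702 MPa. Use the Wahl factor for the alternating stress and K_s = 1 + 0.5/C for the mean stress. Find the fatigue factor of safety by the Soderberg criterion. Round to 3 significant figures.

C = D/d = 59.0/8.5 = 6.9412; K_W = (4C−1)/(4C−4)+0.615/C = 1.2148; K_s = 1+0.5/C = 1.0720
F_a = (F_max−F_min)/2 = 599 N; F_m = (F_max+F_min)/2 = 1041 N
τ_a = K_W·8F_aD/(πd³) = 1.2148 × 146.54 = 178.03 MPa
τ_m = K_s·8F_mD/(πd³) = 1.0720 × 254.67 = 273.02 MPa
Soderberg: 1/n_f = τ_a/S_se + τ_m/S_sy = 178.03/438 + 273.02/702 = 0.40645 + 0.38892 = 0.79537
n_f = 1/0.79537 = 1.257

1.26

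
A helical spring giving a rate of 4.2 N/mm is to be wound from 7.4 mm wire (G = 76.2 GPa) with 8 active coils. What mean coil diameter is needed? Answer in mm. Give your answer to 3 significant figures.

D = (Gd⁴/(8N_a·k))^(1/3) = (76.2×10³·7.4⁴/(8·8·4.2))^(1/3)
  = (850066)^(1/3) = 94.7293 mm

94.7 mm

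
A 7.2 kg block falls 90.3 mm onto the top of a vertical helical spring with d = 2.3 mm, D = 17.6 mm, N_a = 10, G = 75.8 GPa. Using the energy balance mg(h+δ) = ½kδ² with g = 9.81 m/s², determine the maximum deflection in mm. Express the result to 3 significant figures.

k = Gd⁴/(8D³N_a) = (75.8×10³)(2.3⁴)/(8·17.6³·10) = 4.8635 N/mm
W = mg = 7.2 × 9.81 = 70.632 N
½kδ² − Wδ − Wh = 0 → δ = (W + √(W² + 2kWh))/k
δ = (70.632 + √(4988.9 + 62040))/4.8635 = (70.632 + 258.9)/4.8635 = 67.755 mm

67.8 mm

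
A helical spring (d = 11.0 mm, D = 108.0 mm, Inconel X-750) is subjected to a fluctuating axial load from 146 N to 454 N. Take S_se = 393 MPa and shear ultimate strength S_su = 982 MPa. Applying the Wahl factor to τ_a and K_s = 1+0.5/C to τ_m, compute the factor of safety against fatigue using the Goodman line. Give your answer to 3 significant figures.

6.28

C = D/d = 108.0/11.0 = 9.8182; K_W = (4C−1)/(4C−4)+0.615/C = 1.1477; K_s = 1+0.5/C = 1.0509
F_a = (F_max−F_min)/2 = 154 N; F_m = (F_max+F_min)/2 = 300 N
τ_a = K_W·8F_aD/(πd³) = 1.1477 × 31.82 = 36.52 MPa
τ_m = K_s·8F_mD/(πd³) = 1.0509 × 61.988 = 65.145 MPa
Goodman: 1/n_f = τ_a/S_se + τ_m/S_su = 36.52/393 + 65.145/982 = 0.09293 + 0.06634 = 0.15927
n_f = 1/0.15927 = 6.279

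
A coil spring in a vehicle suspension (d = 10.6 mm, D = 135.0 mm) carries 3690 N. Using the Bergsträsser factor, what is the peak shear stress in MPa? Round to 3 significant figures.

1180 MPa

Spring index C = D/d = 135.0/10.6 = 12.7358
K_B = (4C+2)/(4C−3) = 52.943/47.943 = 1.1043
τ₀ = 8FD/(πd³) = 8·3690·135.0/(π·10.6³) = 3.9852e+06/3741.7 = 1065.1 MPa
τ_max = K·τ₀ = 1.1043 × 1065.1 = 1176.2 MPa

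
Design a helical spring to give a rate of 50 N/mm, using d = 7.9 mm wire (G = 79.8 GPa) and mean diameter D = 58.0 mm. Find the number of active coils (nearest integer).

4

N_a = Gd⁴/(8D³k) = (79.8×10³ × 7.9⁴)/(8 × 58.0³ × 50)
    = 3.10822e+08 / 7.80448e+07 = 3.983 → 4 coils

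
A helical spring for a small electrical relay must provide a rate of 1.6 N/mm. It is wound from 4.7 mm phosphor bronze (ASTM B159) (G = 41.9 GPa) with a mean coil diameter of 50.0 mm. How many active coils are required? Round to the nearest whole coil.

N_a = Gd⁴/(8D³k) = (41.9×10³ × 4.7⁴)/(8 × 50.0³ × 1.6)
    = 2.04459e+07 / 1.6e+06 = 12.78 → 13 coils

13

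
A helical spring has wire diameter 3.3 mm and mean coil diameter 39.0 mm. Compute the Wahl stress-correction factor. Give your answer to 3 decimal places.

C = D/d = 39.0/3.3 = 11.8182
K_W = (4C−1)/(4C−4) + 0.615/C = 46.273/43.273 + 0.0520 = 1.1214

1.121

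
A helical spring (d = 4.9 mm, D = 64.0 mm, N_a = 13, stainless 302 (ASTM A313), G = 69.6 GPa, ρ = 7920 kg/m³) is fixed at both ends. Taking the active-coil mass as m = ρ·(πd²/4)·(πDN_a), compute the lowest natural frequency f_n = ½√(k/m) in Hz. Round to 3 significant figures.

30.7 Hz

k = Gd⁴/(8D³N_a) = (69.6×10³)(4.9⁴)/(8·64.0³·13) = 1.4717 N/mm = 1471.7 N/m
Wire length L = πDN_a = π·64.0·13 = 2613.8 mm
m = ρ·(πd²/4)·L = 7920 × 18.857×10⁻⁶ m² × 2.6138 m = 0.39037 kg
f_n = ½√(k/m) = 0.5·√(1471.7/0.39037) = 0.5·√(3770) = 30.7 Hz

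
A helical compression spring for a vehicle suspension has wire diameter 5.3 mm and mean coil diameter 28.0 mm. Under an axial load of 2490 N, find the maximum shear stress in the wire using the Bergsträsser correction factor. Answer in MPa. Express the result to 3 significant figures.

1520 MPa

Spring index C = D/d = 28.0/5.3 = 5.2830
K_B = (4C+2)/(4C−3) = 23.132/18.132 = 1.2758
τ₀ = 8FD/(πd³) = 8·2490·28.0/(π·5.3³) = 557760/467.71 = 1192.5 MPa
τ_max = K·τ₀ = 1.2758 × 1192.5 = 1521.4 MPa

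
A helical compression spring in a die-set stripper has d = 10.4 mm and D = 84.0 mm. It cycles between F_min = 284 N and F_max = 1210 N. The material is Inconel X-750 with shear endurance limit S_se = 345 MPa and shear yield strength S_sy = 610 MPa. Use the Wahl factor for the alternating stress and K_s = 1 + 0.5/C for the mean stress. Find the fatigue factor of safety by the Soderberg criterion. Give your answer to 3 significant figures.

1.82

C = D/d = 84.0/10.4 = 8.0769; K_W = (4C−1)/(4C−4)+0.615/C = 1.1821; K_s = 1+0.5/C = 1.0619
F_a = (F_max−F_min)/2 = 463 N; F_m = (F_max+F_min)/2 = 747 N
τ_a = K_W·8F_aD/(πd³) = 1.1821 × 88.044 = 104.08 MPa
τ_m = K_s·8F_mD/(πd³) = 1.0619 × 142.05 = 150.84 MPa
Soderberg: 1/n_f = τ_a/S_se + τ_m/S_sy = 104.08/345 + 150.84/610 = 0.30168 + 0.24728 = 0.54896
n_f = 1/0.54896 = 1.822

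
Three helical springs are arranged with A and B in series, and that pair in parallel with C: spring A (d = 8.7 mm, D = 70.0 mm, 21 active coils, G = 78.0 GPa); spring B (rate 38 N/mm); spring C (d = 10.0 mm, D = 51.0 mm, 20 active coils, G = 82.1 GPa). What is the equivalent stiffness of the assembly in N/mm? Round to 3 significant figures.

45.1 N/mm

k_A = Gd⁴/(8D³N_a) = (78.0×10³)(8.7⁴)/(8·70.0³·21) = 7.7548 N/mm
k_C = Gd⁴/(8D³N_a) = (82.1×10³)(10.0⁴)/(8·51.0³·20) = 38.682 N/mm
Springs A,B series: k_AB = 1/(1/7.7548+1/38) = 6.4404 N/mm; parallel with C: k_eq = 6.4404+38.682 = 45.123 N/mm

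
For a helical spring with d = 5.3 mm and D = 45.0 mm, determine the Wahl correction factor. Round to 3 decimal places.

1.173

C = D/d = 45.0/5.3 = 8.4906
K_W = (4C−1)/(4C−4) + 0.615/C = 32.962/29.962 + 0.0724 = 1.1726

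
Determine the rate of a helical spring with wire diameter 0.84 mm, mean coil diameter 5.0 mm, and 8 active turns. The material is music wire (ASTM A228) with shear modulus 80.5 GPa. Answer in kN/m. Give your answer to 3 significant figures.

5.01 kN/m

k = Gd⁴/(8D³N_a) = (80.5×10³ × 0.84⁴) / (8 × 5.0³ × 8)
  = 40078.6 / 8000 = 5.0098 N/mm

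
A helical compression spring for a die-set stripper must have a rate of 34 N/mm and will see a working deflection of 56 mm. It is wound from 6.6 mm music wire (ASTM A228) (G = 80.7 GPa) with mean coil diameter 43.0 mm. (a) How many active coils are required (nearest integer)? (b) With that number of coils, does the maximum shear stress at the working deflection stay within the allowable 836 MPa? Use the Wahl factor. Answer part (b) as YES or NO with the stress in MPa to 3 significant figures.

(a) 7 coils; (b) NO, τ_max = 903 MPa

N_a = Gd⁴/(8D³k) = (80.7×10³)(6.6⁴)/(8·43.0³·34) = 7.081 → N_a = 7
Actual rate k = Gd⁴/(8D³·7) = 34.392 N/mm
Working load F = kδ = 34.392·56 = 1925.9 N
C = 43.0/6.6 = 6.5152; K_W = (4C−1)/(4C−4)+0.615/C = 1.2304
τ_max = K_W·8FD/(πd³) = 1.2304·733.53 = 902.53 MPa
τ_max > 836 MPa → exceeds allowable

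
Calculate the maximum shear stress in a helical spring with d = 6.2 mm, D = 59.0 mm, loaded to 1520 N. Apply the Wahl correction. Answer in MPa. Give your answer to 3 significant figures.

Spring index C = D/d = 59.0/6.2 = 9.5161
K_W = (4C−1)/(4C−4) + 0.615/C = 37.065/34.065 + 0.0646 = 1.1527
τ₀ = 8FD/(πd³) = 8·1520·59.0/(π·6.2³) = 717440/748.73 = 958.21 MPa
τ_max = K·τ₀ = 1.1527 × 958.21 = 1104.5 MPa

1100 MPa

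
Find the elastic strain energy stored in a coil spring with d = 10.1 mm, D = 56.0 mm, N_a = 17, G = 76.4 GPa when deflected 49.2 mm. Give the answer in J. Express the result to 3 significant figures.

k = Gd⁴/(8D³N_a) = (76.4×10³)(10.1⁴)/(8·56.0³·17) = 33.287 N/mm
U = ½kδ² = 0.5 × 33.287 × 49.2² = 40288 N·mm = 40.288 J

40.3 J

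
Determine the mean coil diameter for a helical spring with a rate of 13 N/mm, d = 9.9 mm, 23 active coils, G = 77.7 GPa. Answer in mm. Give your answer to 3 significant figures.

67.8 mm

D = (Gd⁴/(8N_a·k))^(1/3) = (77.7×10³·9.9⁴/(8·23·13))^(1/3)
  = (312033)^(1/3) = 67.8266 mm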